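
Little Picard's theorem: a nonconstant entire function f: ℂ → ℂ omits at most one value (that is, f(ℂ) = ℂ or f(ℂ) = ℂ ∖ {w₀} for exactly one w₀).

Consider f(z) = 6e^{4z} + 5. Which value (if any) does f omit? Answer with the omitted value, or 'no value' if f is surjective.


Little Picard bounds the complement of f(ℂ) to at most one point.
e^{4z} is never zero on ℂ, so 6·e^{4z} takes every value in ℂ ∖ {0}. Adding 5 shifts the range to ℂ ∖ {5}. Thus f omits exactly the value 5.

Omitted value: 5.


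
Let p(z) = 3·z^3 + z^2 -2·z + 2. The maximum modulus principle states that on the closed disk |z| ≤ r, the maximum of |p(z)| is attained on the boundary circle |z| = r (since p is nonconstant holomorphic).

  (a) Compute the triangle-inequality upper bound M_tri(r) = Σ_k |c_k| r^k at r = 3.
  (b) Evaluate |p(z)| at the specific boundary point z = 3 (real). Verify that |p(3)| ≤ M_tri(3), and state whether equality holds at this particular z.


Coefficients: c_0 = 2, c_1 = -2, c_2 = 1, c_3 = 3. Radius r = 3.
Part (a). Triangle bound: M_tri(r) = Σ_k |c_k| r^k
  = |2|·3^0 + |-2|·3^1 + |1|·3^2 + |3|·3^3
  = 2 + 6 + 9 + 81 = 98.
This bounds M(r) := max_{|z|=r} |p(z)| from above; equality holds iff all terms c_k z^k can be made to align in phase at a single z on |z|=r.
Part (b). At z = 3 (real, on the circle |z| = r):
  p(3) = (2)·3^0 + (-2)·3^1 + (1)·3^2 + (3)·3^3 = 86.
  |p(3)| = 86.
Check: |p(3)| = 86 ≤ 98 = M_tri(3). ✓ Equality does not hold at z = 3 (the coefficients have mixed signs, so the terms do not all align in phase there).

M_tri(3) = 98; |p(3)| = 86; equality at z=3: no.


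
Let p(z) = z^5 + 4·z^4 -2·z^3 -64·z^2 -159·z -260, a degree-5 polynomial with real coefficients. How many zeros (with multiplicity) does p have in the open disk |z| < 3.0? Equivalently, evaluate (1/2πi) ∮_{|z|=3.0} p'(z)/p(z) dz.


The zeros of p are: (-1 + 2i), (-1 - 2i), 4, (-3 + 2i), (-3 - 2i).
Their magnitudes are: 2.236, 2.236, 4, 3.606, 3.606.
Zeros with |z| < R = 3.0: (-1 + 2i), (-1 - 2i).
Count = 2.
By the argument principle, (1/2πi) ∮_{|z|=R} p'(z)/p(z) dz equals exactly this count.

Number of zeros inside |z| < 3.0: 2.


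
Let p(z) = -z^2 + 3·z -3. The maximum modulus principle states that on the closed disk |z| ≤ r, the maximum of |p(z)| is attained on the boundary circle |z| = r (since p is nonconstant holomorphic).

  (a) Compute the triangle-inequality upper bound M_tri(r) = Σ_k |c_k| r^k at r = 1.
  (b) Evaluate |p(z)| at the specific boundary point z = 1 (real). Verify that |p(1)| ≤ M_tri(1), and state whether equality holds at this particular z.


Coefficients: c_0 = -3, c_1 = 3, c_2 = -1. Radius r = 1.
Part (a). Triangle bound: M_tri(r) = Σ_k |c_k| r^k
  = |-3|·1^0 + |3|·1^1 + |-1|·1^2
  = 3 + 3 + 1 = 7.
This bounds M(r) := max_{|z|=r} |p(z)| from above; equality holds iff all terms c_k z^k can be made to align in phase at a single z on |z|=r.
Part (b). At z = 1 (real, on the circle |z| = r):
  p(1) = (-3)·1^0 + (3)·1^1 + (-1)·1^2 = -1.
  |p(1)| = 1.
Check: |p(1)| = 1 ≤ 7 = M_tri(1). ✓ Equality does not hold at z = 1 (the coefficients have mixed signs, so the terms do not all align in phase there).

M_tri(1) = 7; |p(1)| = 1; equality at z=1: no.


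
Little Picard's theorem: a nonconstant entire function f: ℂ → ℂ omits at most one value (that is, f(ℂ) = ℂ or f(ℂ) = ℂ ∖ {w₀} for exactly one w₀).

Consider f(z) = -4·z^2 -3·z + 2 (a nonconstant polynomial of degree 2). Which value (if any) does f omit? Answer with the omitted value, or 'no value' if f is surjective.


Little Picard bounds the complement of f(ℂ) to at most one point.
For every w ∈ ℂ, the equation p(z) − w = 0 is a nonconstant polynomial in z and hence has at least one root by the fundamental theorem of algebra. So p is surjective onto ℂ, omitting no value.

Omitted value: no value.


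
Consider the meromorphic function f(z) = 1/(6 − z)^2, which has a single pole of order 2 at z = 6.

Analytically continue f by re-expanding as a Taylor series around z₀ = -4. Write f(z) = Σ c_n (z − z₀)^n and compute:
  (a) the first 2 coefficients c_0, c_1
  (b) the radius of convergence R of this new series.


Let w = z − z₀, so z = z₀ + w.
Then 6 − z = 6 − (z₀ + w) = (6 − z₀) − w = 10 − w.
f(z) = 1/(10 − w)^2 = (1/(10)^2) · (1 − w/(10))^{−2}.
By the binomial series (1−u)^{−2} = Σ_{n≥0} C(n+1, 1) u^n for |u|<1, with u = w/(10):
  c_n = C(n+1, 1) / (10)^(n+2).
  c_0 = 1/(10)^2 = 1/100.
  c_1 = 2/(10)^3 = 1/500.
The series is valid for |w/d| < 1, i.e. |z − z₀| < |d|.
Radius of convergence: R = |6 − z₀| = |10| = 10 (distance from z₀ to the singularity z = 6).

c_0 = 1/100, c_1 = 1/500; R = 10.


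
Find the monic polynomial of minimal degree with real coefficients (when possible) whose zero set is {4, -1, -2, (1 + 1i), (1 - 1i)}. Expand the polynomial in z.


The polynomial is p(z) = ∏_{α ∈ S} (z − α), where S = {4, -1, -2, (1 + 1i), (1 - 1i)}.
Expanding the product yields: p(z) = z^5 -3·z^4 -6·z^3 + 10·z^2 -4·z -16.
Note conjugate pairs combine to real quadratics: (z − (1+1i))(z − (1−1i)) = z² − 2z + 2.
The resulting polynomial has degree 5 and real coefficients as required.

p(z) = z^5 -3·z^4 -6·z^3 + 10·z^2 -4·z -16.


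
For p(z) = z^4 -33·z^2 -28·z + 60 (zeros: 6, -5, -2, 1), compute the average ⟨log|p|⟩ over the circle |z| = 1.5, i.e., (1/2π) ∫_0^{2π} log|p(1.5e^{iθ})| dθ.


Zeros: -5, -2, 1, 6; r = 1.5.
Inside |z| < r: 1. Outside (|z| ≥ r): -5, -2, 6.
p(0) = 60, so log|p(0)| = log(60) = 4.0943.
Apply Jensen: I(r) = log|p(0)| + Σ_k log(r/|z_k|), summed over zeros inside |z| < r.
  log(r/|z_k|) for z_k = 1: log(1.5/1) = 0.4055
  Outside zeros (-5, -2, 6) contribute nothing to the Jensen sum.
Sum over inside zeros: 0.4055.
I(r) = log|p(0)| + (inside sum) = 4.0943 + 0.4055 = 4.4998.
Note: since some zeros are outside |z| ≤ r, the simplified n·log(r) form does NOT apply — only the inside zeros contribute.

I(r) ≈ 4.4998.


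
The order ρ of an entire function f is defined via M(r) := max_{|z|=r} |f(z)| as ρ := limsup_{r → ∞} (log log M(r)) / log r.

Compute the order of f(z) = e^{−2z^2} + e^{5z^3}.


Each summand is entire of order 2 and 3 respectively (as in the single-exponential case). The order of a sum is at most the max of the orders, so ρ ≤ 3. For the lower bound: on |z|=r choose arg z so that 5z^3 is real positive; then |e^{5z^3}| = e^{5r^3} while |e^{-2z^2}| ≤ e^{2r^2} = o(e^{5r^3}). So |f| ≥ e^{5r^3}(1 − o(1)) and ρ ≥ 3. Hence ρ = max(2, 3) = 3.
Therefore ρ = 3.

Order ρ = 3.


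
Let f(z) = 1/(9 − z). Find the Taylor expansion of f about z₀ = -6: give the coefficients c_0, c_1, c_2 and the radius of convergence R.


Let w = z − z₀, so z = z₀ + w.
Then 9 − z = 9 − (z₀ + w) = (9 − z₀) − w = 15 − w.
f(z) = 1/(15 − w) = (1/(15)) · 1/(1 − w/(15)) = Σ_{n≥0} w^n / (15)^(n+1).
So c_n = 1/(15)^(n+1):
  c_0 = 1/(15)^1 = 1/15.
  c_1 = 1/(15)^2 = 1/225.
  c_2 = 1/(15)^3 = 1/3375.
The series is valid for |w/d| < 1, i.e. |z − z₀| < |d|.
Radius of convergence: R = |9 − z₀| = |15| = 15 (distance from z₀ to the singularity z = 9).

c_0 = 1/15, c_1 = 1/225, c_2 = 1/3375; R = 15.


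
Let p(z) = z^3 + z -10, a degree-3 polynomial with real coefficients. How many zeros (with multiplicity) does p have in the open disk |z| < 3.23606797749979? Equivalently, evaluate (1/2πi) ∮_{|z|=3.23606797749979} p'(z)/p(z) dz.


The zeros of p are: 2, (-1 + 2i), (-1 - 2i).
Their magnitudes are: 2, 2.236, 2.236.
Zeros with |z| < R = 3.23606797749979: 2, (-1 + 2i), (-1 - 2i).
Count = 3.
By the argument principle, (1/2πi) ∮_{|z|=R} p'(z)/p(z) dz equals exactly this count.

Number of zeros inside |z| < 3.23606797749979: 3.


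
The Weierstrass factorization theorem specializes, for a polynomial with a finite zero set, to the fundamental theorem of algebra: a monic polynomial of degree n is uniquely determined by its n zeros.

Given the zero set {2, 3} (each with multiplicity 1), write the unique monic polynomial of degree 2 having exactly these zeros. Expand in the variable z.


The polynomial is p(z) = ∏_{α ∈ S} (z − α), where S = {2, 3}.
Expanding the product yields: p(z) = z^2 -5·z + 6.
The resulting polynomial has degree 2 and real coefficients as required.

p(z) = z^2 -5·z + 6.


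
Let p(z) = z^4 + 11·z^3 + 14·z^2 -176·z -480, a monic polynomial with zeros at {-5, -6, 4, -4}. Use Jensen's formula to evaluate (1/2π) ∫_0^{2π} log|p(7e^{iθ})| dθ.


Zeros: -6, -5, -4, 4; r = 7.
Inside |z| < r: -6, -5, -4, 4. Outside (|z| ≥ r): ∅.
p(0) = -480, so log|p(0)| = log(480) = 6.1738.
Apply Jensen: I(r) = log|p(0)| + Σ_k log(r/|z_k|), summed over zeros inside |z| < r.
  log(r/|z_k|) for z_k = -5: log(7/5) = 0.3365
  log(r/|z_k|) for z_k = -6: log(7/6) = 0.1542
  log(r/|z_k|) for z_k = 4: log(7/4) = 0.5596
  log(r/|z_k|) for z_k = -4: log(7/4) = 0.5596
Sum over inside zeros: 1.6099.
I(r) = log|p(0)| + (inside sum) = 6.1738 + 1.6099 = 7.7836.
Closed form (all zeros inside, monic): I(r) = n·log(r) = 4·log(7) = 7.7836. ✓

I(r) ≈ 7.7836.


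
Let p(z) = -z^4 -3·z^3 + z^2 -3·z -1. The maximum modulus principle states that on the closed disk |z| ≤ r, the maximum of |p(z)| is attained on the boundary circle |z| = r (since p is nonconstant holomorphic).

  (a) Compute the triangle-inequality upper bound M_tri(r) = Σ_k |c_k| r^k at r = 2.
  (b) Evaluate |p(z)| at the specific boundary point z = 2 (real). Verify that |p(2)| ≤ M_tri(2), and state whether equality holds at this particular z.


Coefficients: c_0 = -1, c_1 = -3, c_2 = 1, c_3 = -3, c_4 = -1. Radius r = 2.
Part (a). Triangle bound: M_tri(r) = Σ_k |c_k| r^k
  = |-1|·2^0 + |-3|·2^1 + |1|·2^2 + |-3|·2^3 + |-1|·2^4
  = 1 + 6 + 4 + 24 + 16 = 51.
This bounds M(r) := max_{|z|=r} |p(z)| from above; equality holds iff all terms c_k z^k can be made to align in phase at a single z on |z|=r.
Part (b). At z = 2 (real, on the circle |z| = r):
  p(2) = (-1)·2^0 + (-3)·2^1 + (1)·2^2 + (-3)·2^3 + (-1)·2^4 = -43.
  |p(2)| = 43.
Check: |p(2)| = 43 ≤ 51 = M_tri(2). ✓ Equality does not hold at z = 2 (the coefficients have mixed signs, so the terms do not all align in phase there).

M_tri(2) = 51; |p(2)| = 43; equality at z=2: no.


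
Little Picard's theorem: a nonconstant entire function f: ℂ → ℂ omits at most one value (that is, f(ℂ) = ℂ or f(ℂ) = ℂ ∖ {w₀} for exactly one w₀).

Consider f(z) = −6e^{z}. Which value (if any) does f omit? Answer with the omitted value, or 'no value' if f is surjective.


Little Picard bounds the complement of f(ℂ) to at most one point.
e^{z} is never zero on ℂ, so -6·e^{z} takes every value in ℂ ∖ {0}. Adding 0 shifts the range to ℂ ∖ {0}. Thus f omits exactly the value 0.

Omitted value: 0.


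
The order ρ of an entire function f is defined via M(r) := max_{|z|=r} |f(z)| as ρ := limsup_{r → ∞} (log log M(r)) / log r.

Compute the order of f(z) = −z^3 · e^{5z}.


M(r) = max_{|z|=r} |-1|·|z|^3·|e^{5z}| = 1·r^3 · e^{5r^1} (the factors attain their maxima compatibly on |z|=r). Then log M(r) = log 1 + 3·log r + 5r^1, dominated by the last term, so log log M(r) ~ 1·log r. The polynomial factor -1z^3 contributes only a log r term and does not affect the order. ρ = 1.
Therefore ρ = 1.

Order ρ = 1.


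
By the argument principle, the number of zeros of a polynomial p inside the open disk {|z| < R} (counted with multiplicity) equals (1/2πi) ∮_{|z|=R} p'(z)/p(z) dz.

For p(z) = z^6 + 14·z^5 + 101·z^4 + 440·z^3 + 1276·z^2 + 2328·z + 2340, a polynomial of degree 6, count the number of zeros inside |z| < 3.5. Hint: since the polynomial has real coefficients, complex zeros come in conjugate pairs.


The zeros of p are: (-1 + 3i), (-1 - 3i), (-3 + 3i), (-3 - 3i), (-3 + 2i), (-3 - 2i).
Their magnitudes are: 3.162, 3.162, 4.243, 4.243, 3.606, 3.606.
Zeros with |z| < R = 3.5: (-1 + 3i), (-1 - 3i).
Count = 2.
By the argument principle, (1/2πi) ∮_{|z|=R} p'(z)/p(z) dz equals exactly this count.

Number of zeros inside |z| < 3.5: 2.


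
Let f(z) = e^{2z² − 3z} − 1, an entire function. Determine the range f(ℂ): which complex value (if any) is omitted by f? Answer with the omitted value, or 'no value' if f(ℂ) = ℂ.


Little Picard bounds the complement of f(ℂ) to at most one point.
The exponent g(z) = 2z² − 3z is a nonconstant polynomial, hence surjective onto ℂ. So e^{g(z)} takes every value in {e^w : w ∈ ℂ} = ℂ ∖ {0}. Adding -1 shifts the range to ℂ ∖ {-1}. f omits exactly -1.

Omitted value: -1.


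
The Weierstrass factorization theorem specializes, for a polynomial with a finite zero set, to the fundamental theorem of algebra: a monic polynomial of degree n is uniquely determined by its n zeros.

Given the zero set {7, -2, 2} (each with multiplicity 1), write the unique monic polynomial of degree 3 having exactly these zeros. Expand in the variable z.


The polynomial is p(z) = ∏_{α ∈ S} (z − α), where S = {7, -2, 2}.
Expanding the product yields: p(z) = z^3 -7·z^2 -4·z + 28.
The resulting polynomial has degree 3 and real coefficients as required.

p(z) = z^3 -7·z^2 -4·z + 28.


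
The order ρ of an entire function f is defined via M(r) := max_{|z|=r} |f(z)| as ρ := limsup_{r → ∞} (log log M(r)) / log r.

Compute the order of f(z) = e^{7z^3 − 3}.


|e^{7z^3 − 3}| = e^{Re(7·z^3) + -3} ≤ e^{7|z|^3 + -3} = e^{7r^3 + -3} on |z| = r, so ρ ≤ 3. Choosing z on |z|=r so that 7·z^3 is real positive (always possible by picking arg z appropriately) gives |f(z)| = e^{7r^3 + -3}, matching the bound. The additive constant -3 does not affect log log M(r) ~ 3·log r. Hence ρ = 3.
Therefore ρ = 3.

Order ρ = 3.


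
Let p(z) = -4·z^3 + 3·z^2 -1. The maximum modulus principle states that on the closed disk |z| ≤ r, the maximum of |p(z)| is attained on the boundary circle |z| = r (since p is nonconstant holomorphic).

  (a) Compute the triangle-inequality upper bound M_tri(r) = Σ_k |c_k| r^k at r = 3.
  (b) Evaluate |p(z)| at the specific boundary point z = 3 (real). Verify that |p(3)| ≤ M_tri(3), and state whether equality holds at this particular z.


Coefficients: c_0 = -1, c_1 = 0, c_2 = 3, c_3 = -4. Radius r = 3.
Part (a). Triangle bound: M_tri(r) = Σ_k |c_k| r^k
  = |-1|·3^0 + |0|·3^1 + |3|·3^2 + |-4|·3^3
  = 1 + 0 + 27 + 108 = 136.
This bounds M(r) := max_{|z|=r} |p(z)| from above; equality holds iff all terms c_k z^k can be made to align in phase at a single z on |z|=r.
Part (b). At z = 3 (real, on the circle |z| = r):
  p(3) = (-1)·3^0 + (0)·3^1 + (3)·3^2 + (-4)·3^3 = -82.
  |p(3)| = 82.
Check: |p(3)| = 82 ≤ 136 = M_tri(3). ✓ Equality does not hold at z = 3 (the coefficients have mixed signs, so the terms do not all align in phase there).

M_tri(3) = 136; |p(3)| = 82; equality at z=3: no.


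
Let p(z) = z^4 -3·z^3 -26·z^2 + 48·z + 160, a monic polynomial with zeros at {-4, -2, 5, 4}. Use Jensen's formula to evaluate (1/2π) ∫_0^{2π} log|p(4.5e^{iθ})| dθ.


Zeros: -4, -2, 4, 5; r = 4.5.
Inside |z| < r: -4, -2, 4. Outside (|z| ≥ r): 5.
p(0) = 160, so log|p(0)| = log(160) = 5.0752.
Apply Jensen: I(r) = log|p(0)| + Σ_k log(r/|z_k|), summed over zeros inside |z| < r.
  log(r/|z_k|) for z_k = -4: log(4.5/4) = 0.1178
  log(r/|z_k|) for z_k = -2: log(4.5/2) = 0.8109
  log(r/|z_k|) for z_k = 4: log(4.5/4) = 0.1178
  Outside zeros (5) contribute nothing to the Jensen sum.
Sum over inside zeros: 1.0465.
I(r) = log|p(0)| + (inside sum) = 5.0752 + 1.0465 = 6.1217.
Note: since some zeros are outside |z| ≤ r, the simplified n·log(r) form does NOT apply — only the inside zeros contribute.

I(r) ≈ 6.1217.


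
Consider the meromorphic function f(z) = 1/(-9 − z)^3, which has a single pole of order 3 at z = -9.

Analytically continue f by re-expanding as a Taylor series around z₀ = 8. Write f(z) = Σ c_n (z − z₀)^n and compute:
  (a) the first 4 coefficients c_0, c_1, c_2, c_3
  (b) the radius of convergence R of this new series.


Let w = z − z₀, so z = z₀ + w.
Then -9 − z = -9 − (z₀ + w) = (-9 − z₀) − w = -17 − w.
f(z) = 1/(-17 − w)^3 = (1/(-17)^3) · (1 − w/(-17))^{−3}.
By the binomial series (1−u)^{−3} = Σ_{n≥0} C(n+2, 2) u^n for |u|<1, with u = w/(-17):
  c_n = C(n+2, 2) / (-17)^(n+3).
  c_0 = 1/(-17)^3 = -1/4913.
  c_1 = 3/(-17)^4 = 3/83521.
  c_2 = 6/(-17)^5 = -6/1419857.
  c_3 = 10/(-17)^6 = 10/24137569.
The series is valid for |w/d| < 1, i.e. |z − z₀| < |d|.
Radius of convergence: R = |-9 − z₀| = |-17| = 17 (distance from z₀ to the singularity z = -9).

c_0 = -1/4913, c_1 = 3/83521, c_2 = -6/1419857, c_3 = 10/24137569; R = 17.


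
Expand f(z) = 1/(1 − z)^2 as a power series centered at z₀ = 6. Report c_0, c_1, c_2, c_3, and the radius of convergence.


Let w = z − z₀, so z = z₀ + w.
Then 1 − z = 1 − (z₀ + w) = (1 − z₀) − w = -5 − w.
f(z) = 1/(-5 − w)^2 = (1/(-5)^2) · (1 − w/(-5))^{−2}.
By the binomial series (1−u)^{−2} = Σ_{n≥0} C(n+1, 1) u^n for |u|<1, with u = w/(-5):
  c_n = C(n+1, 1) / (-5)^(n+2).
  c_0 = 1/(-5)^2 = 1/25.
  c_1 = 2/(-5)^3 = -2/125.
  c_2 = 3/(-5)^4 = 3/625.
  c_3 = 4/(-5)^5 = -4/3125.
The series is valid for |w/d| < 1, i.e. |z − z₀| < |d|.
Radius of convergence: R = |1 − z₀| = |-5| = 5 (distance from z₀ to the singularity z = 1).

c_0 = 1/25, c_1 = -2/125, c_2 = 3/625, c_3 = -4/3125; R = 5.


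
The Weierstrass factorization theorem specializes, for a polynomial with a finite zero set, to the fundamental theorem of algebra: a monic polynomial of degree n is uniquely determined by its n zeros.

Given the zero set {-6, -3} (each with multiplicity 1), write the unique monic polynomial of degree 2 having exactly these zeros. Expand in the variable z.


The polynomial is p(z) = ∏_{α ∈ S} (z − α), where S = {-6, -3}.
Expanding the product yields: p(z) = z^2 + 9·z + 18.
The resulting polynomial has degree 2 and real coefficients as required.

p(z) = z^2 + 9·z + 18.


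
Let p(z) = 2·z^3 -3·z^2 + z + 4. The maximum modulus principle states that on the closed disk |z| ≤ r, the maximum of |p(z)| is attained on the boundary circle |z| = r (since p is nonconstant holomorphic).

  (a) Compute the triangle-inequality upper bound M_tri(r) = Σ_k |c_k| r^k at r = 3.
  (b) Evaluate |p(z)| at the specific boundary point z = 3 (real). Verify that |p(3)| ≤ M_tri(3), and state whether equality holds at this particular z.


Coefficients: c_0 = 4, c_1 = 1, c_2 = -3, c_3 = 2. Radius r = 3.
Part (a). Triangle bound: M_tri(r) = Σ_k |c_k| r^k
  = |4|·3^0 + |1|·3^1 + |-3|·3^2 + |2|·3^3
  = 4 + 3 + 27 + 54 = 88.
This bounds M(r) := max_{|z|=r} |p(z)| from above; equality holds iff all terms c_k z^k can be made to align in phase at a single z on |z|=r.
Part (b). At z = 3 (real, on the circle |z| = r):
  p(3) = (4)·3^0 + (1)·3^1 + (-3)·3^2 + (2)·3^3 = 34.
  |p(3)| = 34.
Check: |p(3)| = 34 ≤ 88 = M_tri(3). ✓ Equality does not hold at z = 3 (the coefficients have mixed signs, so the terms do not all align in phase there).

M_tri(3) = 88; |p(3)| = 34; equality at z=3: no.


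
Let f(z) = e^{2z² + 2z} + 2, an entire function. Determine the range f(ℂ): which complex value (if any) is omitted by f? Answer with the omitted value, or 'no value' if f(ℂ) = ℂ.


Little Picard bounds the complement of f(ℂ) to at most one point.
The exponent g(z) = 2z² + 2z is a nonconstant polynomial, hence surjective onto ℂ. So e^{g(z)} takes every value in {e^w : w ∈ ℂ} = ℂ ∖ {0}. Adding 2 shifts the range to ℂ ∖ {2}. f omits exactly 2.

Omitted value: 2.


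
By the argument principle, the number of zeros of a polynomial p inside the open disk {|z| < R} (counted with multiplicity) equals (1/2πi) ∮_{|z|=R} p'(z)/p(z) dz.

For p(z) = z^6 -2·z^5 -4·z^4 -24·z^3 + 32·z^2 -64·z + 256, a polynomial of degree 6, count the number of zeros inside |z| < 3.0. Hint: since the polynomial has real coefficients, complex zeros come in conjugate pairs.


The zeros of p are: 4, (0 + 2i), (0 - 2i), 2, (-2 + 2i), (-2 - 2i).
Their magnitudes are: 4, 2, 2, 2, 2.828, 2.828.
Zeros with |z| < R = 3.0: (0 + 2i), (0 - 2i), 2, (-2 + 2i), (-2 - 2i).
Count = 5.
By the argument principle, (1/2πi) ∮_{|z|=R} p'(z)/p(z) dz equals exactly this count.

Number of zeros inside |z| < 3.0: 5.


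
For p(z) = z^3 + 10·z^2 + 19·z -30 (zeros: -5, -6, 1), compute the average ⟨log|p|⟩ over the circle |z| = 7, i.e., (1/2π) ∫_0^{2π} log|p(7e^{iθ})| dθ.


Zeros: -6, -5, 1; r = 7.
Inside |z| < r: -6, -5, 1. Outside (|z| ≥ r): ∅.
p(0) = -30, so log|p(0)| = log(30) = 3.4012.
Apply Jensen: I(r) = log|p(0)| + Σ_k log(r/|z_k|), summed over zeros inside |z| < r.
  log(r/|z_k|) for z_k = -5: log(7/5) = 0.3365
  log(r/|z_k|) for z_k = -6: log(7/6) = 0.1542
  log(r/|z_k|) for z_k = 1: log(7/1) = 1.9459
Sum over inside zeros: 2.4365.
I(r) = log|p(0)| + (inside sum) = 3.4012 + 2.4365 = 5.8377.
Closed form (all zeros inside, monic): I(r) = n·log(r) = 3·log(7) = 5.8377. ✓

I(r) ≈ 5.8377.


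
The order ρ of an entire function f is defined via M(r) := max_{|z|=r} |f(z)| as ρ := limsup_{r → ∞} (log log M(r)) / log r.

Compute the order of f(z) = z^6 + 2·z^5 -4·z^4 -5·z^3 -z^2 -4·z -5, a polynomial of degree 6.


|f(z)| ≤ Σ|c_k|·r^k = O(r^6) as r → ∞. Polynomial growth is O(e^{r^ε}) for every ε > 0 (since r^6/e^{r^ε} → 0), so ρ ≤ ε for all ε > 0, i.e. ρ = 0. Every nonconstant polynomial has order 0.
Therefore ρ = 0.

Order ρ = 0.


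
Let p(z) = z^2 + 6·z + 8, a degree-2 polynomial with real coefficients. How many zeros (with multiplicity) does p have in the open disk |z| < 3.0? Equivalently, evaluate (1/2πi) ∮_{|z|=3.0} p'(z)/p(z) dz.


The zeros of p are: -2, -4.
Their magnitudes are: 2, 4.
Zeros with |z| < R = 3.0: -2.
Count = 1.
By the argument principle, (1/2πi) ∮_{|z|=R} p'(z)/p(z) dz equals exactly this count.

Number of zeros inside |z| < 3.0: 1.


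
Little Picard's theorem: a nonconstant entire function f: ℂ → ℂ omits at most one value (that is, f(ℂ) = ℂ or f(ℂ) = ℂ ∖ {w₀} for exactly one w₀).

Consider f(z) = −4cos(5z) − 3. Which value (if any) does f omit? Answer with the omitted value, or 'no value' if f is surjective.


Little Picard bounds the complement of f(ℂ) to at most one point.
cos is entire and surjective onto ℂ: for every w ∈ ℂ, cos(ζ) = w has a solution ζ ∈ ℂ (e.g., via the complex inverse arccos). With ζ = 5z this gives z = ζ/(5). Then -4·cos(5z) takes every value in -4·ℂ = ℂ, and adding -3 is a bijection of ℂ. So f is surjective and omits no value. (Note: only on the real line is cos bounded by [−1, 1].)

Omitted value: no value.


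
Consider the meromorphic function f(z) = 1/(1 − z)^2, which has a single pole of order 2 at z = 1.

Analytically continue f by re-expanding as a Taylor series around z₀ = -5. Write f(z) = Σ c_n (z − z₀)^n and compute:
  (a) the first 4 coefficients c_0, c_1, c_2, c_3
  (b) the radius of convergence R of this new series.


Let w = z − z₀, so z = z₀ + w.
Then 1 − z = 1 − (z₀ + w) = (1 − z₀) − w = 6 − w.
f(z) = 1/(6 − w)^2 = (1/(6)^2) · (1 − w/(6))^{−2}.
By the binomial series (1−u)^{−2} = Σ_{n≥0} C(n+1, 1) u^n for |u|<1, with u = w/(6):
  c_n = C(n+1, 1) / (6)^(n+2).
  c_0 = 1/(6)^2 = 1/36.
  c_1 = 2/(6)^3 = 1/108.
  c_2 = 3/(6)^4 = 1/432.
  c_3 = 4/(6)^5 = 1/1944.
The series is valid for |w/d| < 1, i.e. |z − z₀| < |d|.
Radius of convergence: R = |1 − z₀| = |6| = 6 (distance from z₀ to the singularity z = 1).

c_0 = 1/36, c_1 = 1/108, c_2 = 1/432, c_3 = 1/1944; R = 6.


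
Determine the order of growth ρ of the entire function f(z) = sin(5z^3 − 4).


Write sin(w) = (e^{iw} ± e^{−iw})/(2 or 2i), so |sin(w)| ≤ e^{|w|}. With w = 5z^3 − 4, |w| ≤ 5r^3 + 4 on |z|=r, giving M(r) ≤ e^{5r^3 + 4} and ρ ≤ 3. For the lower bound, choose z on |z|=r with 5z^3 purely imaginary of modulus 5r^3; then |sin(5z^3 − 4)| grows like e^{5r^3}/2, so ρ ≥ 3. Hence ρ = 3.
Therefore ρ = 3.

Order ρ = 3.


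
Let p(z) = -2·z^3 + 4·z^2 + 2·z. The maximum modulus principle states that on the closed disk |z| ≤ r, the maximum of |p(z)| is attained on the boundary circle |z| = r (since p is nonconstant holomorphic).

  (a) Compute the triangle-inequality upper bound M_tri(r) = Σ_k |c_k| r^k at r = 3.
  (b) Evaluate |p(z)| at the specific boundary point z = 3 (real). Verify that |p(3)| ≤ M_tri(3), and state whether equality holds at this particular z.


Coefficients: c_0 = 0, c_1 = 2, c_2 = 4, c_3 = -2. Radius r = 3.
Part (a). Triangle bound: M_tri(r) = Σ_k |c_k| r^k
  = |0|·3^0 + |2|·3^1 + |4|·3^2 + |-2|·3^3
  = 0 + 6 + 36 + 54 = 96.
This bounds M(r) := max_{|z|=r} |p(z)| from above; equality holds iff all terms c_k z^k can be made to align in phase at a single z on |z|=r.
Part (b). At z = 3 (real, on the circle |z| = r):
  p(3) = (0)·3^0 + (2)·3^1 + (4)·3^2 + (-2)·3^3 = -12.
  |p(3)| = 12.
Check: |p(3)| = 12 ≤ 96 = M_tri(3). ✓ Equality does not hold at z = 3 (the coefficients have mixed signs, so the terms do not all align in phase there).

M_tri(3) = 96; |p(3)| = 12; equality at z=3: no.


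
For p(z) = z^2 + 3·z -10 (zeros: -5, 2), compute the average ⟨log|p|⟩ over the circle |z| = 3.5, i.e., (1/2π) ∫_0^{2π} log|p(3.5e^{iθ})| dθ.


Zeros: -5, 2; r = 3.5.
Inside |z| < r: 2. Outside (|z| ≥ r): -5.
p(0) = -10, so log|p(0)| = log(10) = 2.3026.
Apply Jensen: I(r) = log|p(0)| + Σ_k log(r/|z_k|), summed over zeros inside |z| < r.
  log(r/|z_k|) for z_k = 2: log(3.5/2) = 0.5596
  Outside zeros (-5) contribute nothing to the Jensen sum.
Sum over inside zeros: 0.5596.
I(r) = log|p(0)| + (inside sum) = 2.3026 + 0.5596 = 2.8622.
Note: since some zeros are outside |z| ≤ r, the simplified n·log(r) form does NOT apply — only the inside zeros contribute.

I(r) ≈ 2.8622.


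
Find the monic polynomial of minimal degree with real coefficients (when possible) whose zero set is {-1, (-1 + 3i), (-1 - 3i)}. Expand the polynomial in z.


The polynomial is p(z) = ∏_{α ∈ S} (z − α), where S = {-1, (-1 + 3i), (-1 - 3i)}.
Expanding the product yields: p(z) = z^3 + 3·z^2 + 12·z + 10.
Note conjugate pairs combine to real quadratics: (z − (-1+3i))(z − (-1−3i)) = z² + 2z + 10.
The resulting polynomial has degree 3 and real coefficients as required.

p(z) = z^3 + 3·z^2 + 12·z + 10.


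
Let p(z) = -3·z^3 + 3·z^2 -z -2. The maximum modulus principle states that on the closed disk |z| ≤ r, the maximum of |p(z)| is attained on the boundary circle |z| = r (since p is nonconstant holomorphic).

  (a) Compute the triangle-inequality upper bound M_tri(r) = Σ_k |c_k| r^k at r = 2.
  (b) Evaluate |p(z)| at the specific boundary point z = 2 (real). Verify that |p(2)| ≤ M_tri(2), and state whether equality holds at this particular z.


Coefficients: c_0 = -2, c_1 = -1, c_2 = 3, c_3 = -3. Radius r = 2.
Part (a). Triangle bound: M_tri(r) = Σ_k |c_k| r^k
  = |-2|·2^0 + |-1|·2^1 + |3|·2^2 + |-3|·2^3
  = 2 + 2 + 12 + 24 = 40.
This bounds M(r) := max_{|z|=r} |p(z)| from above; equality holds iff all terms c_k z^k can be made to align in phase at a single z on |z|=r.
Part (b). At z = 2 (real, on the circle |z| = r):
  p(2) = (-2)·2^0 + (-1)·2^1 + (3)·2^2 + (-3)·2^3 = -16.
  |p(2)| = 16.
Check: |p(2)| = 16 ≤ 40 = M_tri(2). ✓ Equality does not hold at z = 2 (the coefficients have mixed signs, so the terms do not all align in phase there).

M_tri(2) = 40; |p(2)| = 16; equality at z=2: no.


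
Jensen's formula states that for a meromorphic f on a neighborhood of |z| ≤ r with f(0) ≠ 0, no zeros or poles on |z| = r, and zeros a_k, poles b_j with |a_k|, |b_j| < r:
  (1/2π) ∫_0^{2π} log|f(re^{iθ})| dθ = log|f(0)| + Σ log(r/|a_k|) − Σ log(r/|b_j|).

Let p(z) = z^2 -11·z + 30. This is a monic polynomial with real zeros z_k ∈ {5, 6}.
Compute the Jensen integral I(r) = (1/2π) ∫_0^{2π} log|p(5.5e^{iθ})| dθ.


Zeros: 5, 6; r = 5.5.
Inside |z| < r: 5. Outside (|z| ≥ r): 6.
p(0) = 30, so log|p(0)| = log(30) = 3.4012.
Apply Jensen: I(r) = log|p(0)| + Σ_k log(r/|z_k|), summed over zeros inside |z| < r.
  log(r/|z_k|) for z_k = 5: log(5.5/5) = 0.0953
  Outside zeros (6) contribute nothing to the Jensen sum.
Sum over inside zeros: 0.0953.
I(r) = log|p(0)| + (inside sum) = 3.4012 + 0.0953 = 3.4965.
Note: since some zeros are outside |z| ≤ r, the simplified n·log(r) form does NOT apply — only the inside zeros contribute.

I(r) ≈ 3.4965.


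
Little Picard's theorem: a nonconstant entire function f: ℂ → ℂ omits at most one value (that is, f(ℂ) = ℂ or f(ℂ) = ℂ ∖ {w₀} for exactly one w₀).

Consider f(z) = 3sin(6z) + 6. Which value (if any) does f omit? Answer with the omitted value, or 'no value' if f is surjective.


Little Picard bounds the complement of f(ℂ) to at most one point.
sin is entire and surjective onto ℂ: for every w ∈ ℂ, sin(ζ) = w has a solution ζ ∈ ℂ (e.g., via the complex inverse arcsin). With ζ = 6z this gives z = ζ/(6). Then 3·sin(6z) takes every value in 3·ℂ = ℂ, and adding 6 is a bijection of ℂ. So f is surjective and omits no value. (Note: only on the real line is sin bounded by [−1, 1].)

Omitted value: no value.


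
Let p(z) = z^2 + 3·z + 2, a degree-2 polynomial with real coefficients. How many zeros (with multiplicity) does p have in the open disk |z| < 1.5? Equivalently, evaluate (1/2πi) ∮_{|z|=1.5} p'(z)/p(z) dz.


The zeros of p are: -1, -2.
Their magnitudes are: 1, 2.
Zeros with |z| < R = 1.5: -1.
Count = 1.
By the argument principle, (1/2πi) ∮_{|z|=R} p'(z)/p(z) dz equals exactly this count.

Number of zeros inside |z| < 1.5: 1.


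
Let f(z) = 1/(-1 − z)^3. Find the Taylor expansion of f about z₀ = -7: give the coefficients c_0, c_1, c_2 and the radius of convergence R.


Let w = z − z₀, so z = z₀ + w.
Then -1 − z = -1 − (z₀ + w) = (-1 − z₀) − w = 6 − w.
f(z) = 1/(6 − w)^3 = (1/(6)^3) · (1 − w/(6))^{−3}.
By the binomial series (1−u)^{−3} = Σ_{n≥0} C(n+2, 2) u^n for |u|<1, with u = w/(6):
  c_n = C(n+2, 2) / (6)^(n+3).
  c_0 = 1/(6)^3 = 1/216.
  c_1 = 3/(6)^4 = 1/432.
  c_2 = 6/(6)^5 = 1/1296.
The series is valid for |w/d| < 1, i.e. |z − z₀| < |d|.
Radius of convergence: R = |-1 − z₀| = |6| = 6 (distance from z₀ to the singularity z = -1).

c_0 = 1/216, c_1 = 1/432, c_2 = 1/1296; R = 6.


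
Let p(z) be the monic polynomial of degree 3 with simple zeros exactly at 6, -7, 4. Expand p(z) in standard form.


The polynomial is p(z) = ∏_{α ∈ S} (z − α), where S = {6, -7, 4}.
Expanding the product yields: p(z) = z^3 -3·z^2 -46·z + 168.
The resulting polynomial has degree 3 and real coefficients as required.

p(z) = z^3 -3·z^2 -46·z + 168.


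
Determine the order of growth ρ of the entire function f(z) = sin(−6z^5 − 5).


Write sin(w) = (e^{iw} ± e^{−iw})/(2 or 2i), so |sin(w)| ≤ e^{|w|}. With w = −6z^5 − 5, |w| ≤ 6r^5 + 5 on |z|=r, giving M(r) ≤ e^{6r^5 + 5} and ρ ≤ 5. For the lower bound, choose z on |z|=r with -6z^5 purely imaginary of modulus 6r^5; then |sin(−6z^5 − 5)| grows like e^{6r^5}/2, so ρ ≥ 5. Hence ρ = 5.
Therefore ρ = 5.

Order ρ = 5.


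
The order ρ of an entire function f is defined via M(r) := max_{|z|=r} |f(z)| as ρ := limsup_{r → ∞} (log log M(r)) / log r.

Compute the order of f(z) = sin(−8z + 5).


sin(w) is a linear combination of e^{iw} and e^{−iw} (or e^w, e^{−w} in the hyperbolic case), so |sin(w)| ≤ e^{|w|}. With w = −8z + 5, |w| ≤ 8|z| + 5 = 8r + 5 on |z| = r, giving M(r) ≤ e^{8r + 5}, so ρ ≤ 1. On a suitable ray (z = it for sin/cos; z = t for sinh/cosh, t real → ∞), |sin(−8z + 5)| grows like e^{8|t|}/2, so ρ ≥ 1. Hence ρ = 1.
Therefore ρ = 1.

Order ρ = 1.


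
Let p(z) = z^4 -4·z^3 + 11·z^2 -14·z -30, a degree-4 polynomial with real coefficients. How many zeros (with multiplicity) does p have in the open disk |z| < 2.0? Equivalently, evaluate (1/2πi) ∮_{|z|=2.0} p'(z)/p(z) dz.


The zeros of p are: (1 + 3i), (1 - 3i), -1, 3.
Their magnitudes are: 3.162, 3.162, 1, 3.
Zeros with |z| < R = 2.0: -1.
Count = 1.
By the argument principle, (1/2πi) ∮_{|z|=R} p'(z)/p(z) dz equals exactly this count.

Number of zeros inside |z| < 2.0: 1.


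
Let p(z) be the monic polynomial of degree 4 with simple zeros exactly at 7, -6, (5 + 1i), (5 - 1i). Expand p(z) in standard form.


The polynomial is p(z) = ∏_{α ∈ S} (z − α), where S = {7, -6, (5 + 1i), (5 - 1i)}.
Expanding the product yields: p(z) = z^4 -11·z^3 -6·z^2 + 394·z -1092.
Note conjugate pairs combine to real quadratics: (z − (5+1i))(z − (5−1i)) = z² − 10z + 26.
The resulting polynomial has degree 4 and real coefficients as required.

p(z) = z^4 -11·z^3 -6·z^2 + 394·z -1092.


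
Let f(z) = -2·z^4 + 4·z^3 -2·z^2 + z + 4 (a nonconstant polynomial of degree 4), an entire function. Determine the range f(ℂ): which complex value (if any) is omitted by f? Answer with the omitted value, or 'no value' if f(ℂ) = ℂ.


Little Picard bounds the complement of f(ℂ) to at most one point.
For every w ∈ ℂ, the equation p(z) − w = 0 is a nonconstant polynomial in z and hence has at least one root by the fundamental theorem of algebra. So p is surjective onto ℂ, omitting no value.

Omitted value: no value.


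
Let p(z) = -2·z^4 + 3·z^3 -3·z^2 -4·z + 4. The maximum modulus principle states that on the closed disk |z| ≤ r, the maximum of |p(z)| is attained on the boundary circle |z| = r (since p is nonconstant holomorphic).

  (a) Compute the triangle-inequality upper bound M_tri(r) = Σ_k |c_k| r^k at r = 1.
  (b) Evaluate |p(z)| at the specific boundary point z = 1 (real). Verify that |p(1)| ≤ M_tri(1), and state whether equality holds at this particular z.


Coefficients: c_0 = 4, c_1 = -4, c_2 = -3, c_3 = 3, c_4 = -2. Radius r = 1.
Part (a). Triangle bound: M_tri(r) = Σ_k |c_k| r^k
  = |4|·1^0 + |-4|·1^1 + |-3|·1^2 + |3|·1^3 + |-2|·1^4
  = 4 + 4 + 3 + 3 + 2 = 16.
This bounds M(r) := max_{|z|=r} |p(z)| from above; equality holds iff all terms c_k z^k can be made to align in phase at a single z on |z|=r.
Part (b). At z = 1 (real, on the circle |z| = r):
  p(1) = (4)·1^0 + (-4)·1^1 + (-3)·1^2 + (3)·1^3 + (-2)·1^4 = -2.
  |p(1)| = 2.
Check: |p(1)| = 2 ≤ 16 = M_tri(1). ✓ Equality does not hold at z = 1 (the coefficients have mixed signs, so the terms do not all align in phase there).

M_tri(1) = 16; |p(1)| = 2; equality at z=1: no.


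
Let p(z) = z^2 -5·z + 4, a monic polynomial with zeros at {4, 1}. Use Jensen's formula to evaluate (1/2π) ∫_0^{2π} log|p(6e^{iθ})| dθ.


Zeros: 1, 4; r = 6.
Inside |z| < r: 1, 4. Outside (|z| ≥ r): ∅.
p(0) = 4, so log|p(0)| = log(4) = 1.3863.
Apply Jensen: I(r) = log|p(0)| + Σ_k log(r/|z_k|), summed over zeros inside |z| < r.
  log(r/|z_k|) for z_k = 4: log(6/4) = 0.4055
  log(r/|z_k|) for z_k = 1: log(6/1) = 1.7918
Sum over inside zeros: 2.1972.
I(r) = log|p(0)| + (inside sum) = 1.3863 + 2.1972 = 3.5835.
Closed form (all zeros inside, monic): I(r) = n·log(r) = 2·log(6) = 3.5835. ✓

I(r) ≈ 3.5835.


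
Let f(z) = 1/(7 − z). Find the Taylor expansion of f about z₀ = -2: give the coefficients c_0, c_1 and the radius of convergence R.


Let w = z − z₀, so z = z₀ + w.
Then 7 − z = 7 − (z₀ + w) = (7 − z₀) − w = 9 − w.
f(z) = 1/(9 − w) = (1/(9)) · 1/(1 − w/(9)) = Σ_{n≥0} w^n / (9)^(n+1).
So c_n = 1/(9)^(n+1):
  c_0 = 1/(9)^1 = 1/9.
  c_1 = 1/(9)^2 = 1/81.
The series is valid for |w/d| < 1, i.e. |z − z₀| < |d|.
Radius of convergence: R = |7 − z₀| = |9| = 9 (distance from z₀ to the singularity z = 7).

c_0 = 1/9, c_1 = 1/81; R = 9.


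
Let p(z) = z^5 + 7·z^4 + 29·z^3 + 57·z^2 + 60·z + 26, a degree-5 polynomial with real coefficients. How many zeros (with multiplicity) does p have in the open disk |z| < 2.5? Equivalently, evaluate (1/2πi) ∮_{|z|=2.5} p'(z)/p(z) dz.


The zeros of p are: (-2 + 3i), (-2 - 3i), (-1 + 1i), (-1 - 1i), -1.
Their magnitudes are: 3.606, 3.606, 1.414, 1.414, 1.
Zeros with |z| < R = 2.5: (-1 + 1i), (-1 - 1i), -1.
Count = 3.
By the argument principle, (1/2πi) ∮_{|z|=R} p'(z)/p(z) dz equals exactly this count.

Number of zeros inside |z| < 2.5: 3.


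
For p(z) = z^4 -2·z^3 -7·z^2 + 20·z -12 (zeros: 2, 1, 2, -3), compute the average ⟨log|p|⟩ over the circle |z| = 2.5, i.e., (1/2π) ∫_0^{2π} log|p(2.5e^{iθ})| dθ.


Zeros: -3, 1, 2, 2; r = 2.5.
Inside |z| < r: 1, 2, 2. Outside (|z| ≥ r): -3.
p(0) = -12, so log|p(0)| = log(12) = 2.4849.
Apply Jensen: I(r) = log|p(0)| + Σ_k log(r/|z_k|), summed over zeros inside |z| < r.
  log(r/|z_k|) for z_k = 2: log(2.5/2) = 0.2231
  log(r/|z_k|) for z_k = 1: log(2.5/1) = 0.9163
  log(r/|z_k|) for z_k = 2: log(2.5/2) = 0.2231
  Outside zeros (-3) contribute nothing to the Jensen sum.
Sum over inside zeros: 1.3626.
I(r) = log|p(0)| + (inside sum) = 2.4849 + 1.3626 = 3.8475.
Note: since some zeros are outside |z| ≤ r, the simplified n·log(r) form does NOT apply — only the inside zeros contribute.

I(r) ≈ 3.8475.


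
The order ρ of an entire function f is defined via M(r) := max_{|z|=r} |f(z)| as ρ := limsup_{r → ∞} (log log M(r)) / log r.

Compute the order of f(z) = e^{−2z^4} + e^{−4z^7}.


Each summand is entire of order 4 and 7 respectively (as in the single-exponential case). The order of a sum is at most the max of the orders, so ρ ≤ 7. For the lower bound: on |z|=r choose arg z so that -4z^7 is real positive; then |e^{-4z^7}| = e^{4r^7} while |e^{-2z^4}| ≤ e^{2r^4} = o(e^{4r^7}). So |f| ≥ e^{4r^7}(1 − o(1)) and ρ ≥ 7. Hence ρ = max(4, 7) = 7.
Therefore ρ = 7.

Order ρ = 7.


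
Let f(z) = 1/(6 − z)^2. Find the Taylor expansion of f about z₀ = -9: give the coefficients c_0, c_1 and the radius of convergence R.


Let w = z − z₀, so z = z₀ + w.
Then 6 − z = 6 − (z₀ + w) = (6 − z₀) − w = 15 − w.
f(z) = 1/(15 − w)^2 = (1/(15)^2) · (1 − w/(15))^{−2}.
By the binomial series (1−u)^{−2} = Σ_{n≥0} C(n+1, 1) u^n for |u|<1, with u = w/(15):
  c_n = C(n+1, 1) / (15)^(n+2).
  c_0 = 1/(15)^2 = 1/225.
  c_1 = 2/(15)^3 = 2/3375.
The series is valid for |w/d| < 1, i.e. |z − z₀| < |d|.
Radius of convergence: R = |6 − z₀| = |15| = 15 (distance from z₀ to the singularity z = 6).

c_0 = 1/225, c_1 = 2/3375; R = 15.


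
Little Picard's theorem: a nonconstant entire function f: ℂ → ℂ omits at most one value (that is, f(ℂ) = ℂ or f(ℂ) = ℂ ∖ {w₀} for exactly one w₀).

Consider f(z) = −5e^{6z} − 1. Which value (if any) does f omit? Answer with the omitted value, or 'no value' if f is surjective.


Little Picard bounds the complement of f(ℂ) to at most one point.
e^{6z} is never zero on ℂ, so -5·e^{6z} takes every value in ℂ ∖ {0}. Adding -1 shifts the range to ℂ ∖ {-1}. Thus f omits exactly the value -1.

Omitted value: -1.


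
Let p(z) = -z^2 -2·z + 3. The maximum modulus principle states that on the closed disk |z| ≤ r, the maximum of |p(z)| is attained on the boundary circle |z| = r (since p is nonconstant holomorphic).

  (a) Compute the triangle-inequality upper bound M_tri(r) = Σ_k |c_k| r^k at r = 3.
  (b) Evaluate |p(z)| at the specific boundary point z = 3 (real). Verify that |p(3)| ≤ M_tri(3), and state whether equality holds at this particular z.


Coefficients: c_0 = 3, c_1 = -2, c_2 = -1. Radius r = 3.
Part (a). Triangle bound: M_tri(r) = Σ_k |c_k| r^k
  = |3|·3^0 + |-2|·3^1 + |-1|·3^2
  = 3 + 6 + 9 = 18.
This bounds M(r) := max_{|z|=r} |p(z)| from above; equality holds iff all terms c_k z^k can be made to align in phase at a single z on |z|=r.
Part (b). At z = 3 (real, on the circle |z| = r):
  p(3) = (3)·3^0 + (-2)·3^1 + (-1)·3^2 = -12.
  |p(3)| = 12.
Check: |p(3)| = 12 ≤ 18 = M_tri(3). ✓ Equality does not hold at z = 3 (the coefficients have mixed signs, so the terms do not all align in phase there).

M_tri(3) = 18; |p(3)| = 12; equality at z=3: no.
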